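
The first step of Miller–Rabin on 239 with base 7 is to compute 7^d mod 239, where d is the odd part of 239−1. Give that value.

239 − 1 = 238 = 2^1 · 119, so d = 119.
7^1 ≡ 7 (mod 239)
7^2 ≡ 7^2 = 49 ≡ 49 (mod 239)
7^4 ≡ 49^2 = 2401 ≡ 11 (mod 239)
7^8 ≡ 11^2 = 121 ≡ 121 (mod 239)
7^16 ≡ 121^2 = 14641 ≡ 62 (mod 239)
7^32 ≡ 62^2 = 3844 ≡ 20 (mod 239)
7^64 ≡ 20^2 = 400 ≡ 161 (mod 239)
119 = 64 + 32 + 16 + 4 + 2 + 1 in binary powers of 2.
So 7^119 ≡ 161 · 20 · 62 · 11 · 49 · 7 ≡ 238 (mod 239).
Since 7^d ≡ 238 (mod 239), base 7 does not prove 239 composite.

238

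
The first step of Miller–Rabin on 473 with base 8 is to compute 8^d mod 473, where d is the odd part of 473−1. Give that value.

469

473 − 1 = 472 = 2^3 · 59, so d = 59.
8^1 ≡ 8 (mod 473)
8^2 ≡ 8^2 = 64 ≡ 64 (mod 473)
8^4 ≡ 64^2 = 4096 ≡ 312 (mod 473)
8^8 ≡ 312^2 = 97344 ≡ 379 (mod 473)
8^16 ≡ 379^2 = 143641 ≡ 322 (mod 473)
8^32 ≡ 322^2 = 103684 ≡ 97 (mod 473)
59 = 32 + 16 + 8 + 2 + 1 in binary powers of 2.
So 8^59 ≡ 97 · 322 · 379 · 64 · 8 ≡ 469 (mod 473).
Squaring chain: 469 → 16 → 256; never reaches −1, so base 8 is a Miller–Rabin witness that 473 is composite.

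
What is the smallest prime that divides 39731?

67

39731 is odd.
Digit sum 23, not divisible by 3.
Ends in 1: not divisible by 5.
7: 39731 = 7·5675 + 6
11: 39731 = 11·3611 + 10
13: 39731 = 13·3056 + 3
17: 39731 = 17·2337 + 2
19: 39731 = 19·2091 + 2
23: 39731 = 23·1727 + 10
29: 39731 = 29·1370 + 1
31: 39731 = 31·1281 + 20
37: 39731 = 37·1073 + 30
41: 39731 = 41·969 + 2
43: 39731 = 43·923 + 42
47: 39731 = 47·845 + 16
53: 39731 = 53·749 + 34
59: 39731 = 59·673 + 24
61: 39731 = 61·651 + 20
67: 39731 = 67·593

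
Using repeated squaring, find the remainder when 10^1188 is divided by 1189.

426

10^1 ≡ 10 (mod 1189)
10^2 ≡ 10^2 = 100 ≡ 100 (mod 1189)
10^4 ≡ 100^2 = 10000 ≡ 488 (mod 1189)
10^8 ≡ 488^2 = 238144 ≡ 344 (mod 1189)
10^16 ≡ 344^2 = 118336 ≡ 625 (mod 1189)
10^32 ≡ 625^2 = 390625 ≡ 633 (mod 1189)
10^64 ≡ 633^2 = 400689 ≡ 1185 (mod 1189)
10^128 ≡ 1185^2 = 1404225 ≡ 16 (mod 1189)
10^256 ≡ 16^2 = 256 ≡ 256 (mod 1189)
10^512 ≡ 256^2 = 65536 ≡ 141 (mod 1189)
10^1024 ≡ 141^2 = 19881 ≡ 857 (mod 1189)
1188 = 1024 + 128 + 32 + 4 in binary powers of 2.
So 10^1188 ≡ 857 · 16 · 633 · 488 ≡ 426 (mod 1189).
Since 426 ≠ 1, base 10 is a Fermat witness: 1189 is composite.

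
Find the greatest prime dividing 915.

61

915 = 3 · 305
305 = 5 · 61
61 is prime.
So 915 = 3 · 5 · 61; the largest prime factor is 61.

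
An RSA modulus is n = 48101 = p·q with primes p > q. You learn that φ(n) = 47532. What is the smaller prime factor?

103

φ(n) = (p−1)(q−1) = n − (p+q) + 1, so p + q = 48101 − 47532 + 1 = 570.
p and q are the roots of t² − 570t + 48101 = 0.
Discriminant: 570² − 4·48101 = 324900 − 192404 = 132496; √132496 = 364.
q = (570 − 364)/2 = 103, p = (570 + 364)/2 = 467.
Check: 103 · 467 = 48101.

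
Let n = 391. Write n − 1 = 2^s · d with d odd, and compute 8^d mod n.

391 − 1 = 390 = 2^1 · 195, so d = 195.
8^1 ≡ 8 (mod 391)
8^2 ≡ 8^2 = 64 ≡ 64 (mod 391)
8^4 ≡ 64^2 = 4096 ≡ 186 (mod 391)
8^8 ≡ 186^2 = 34596 ≡ 188 (mod 391)
8^16 ≡ 188^2 = 35344 ≡ 154 (mod 391)
8^32 ≡ 154^2 = 23716 ≡ 256 (mod 391)
8^64 ≡ 256^2 = 65536 ≡ 239 (mod 391)
8^128 ≡ 239^2 = 57121 ≡ 35 (mod 391)
195 = 128 + 64 + 2 + 1 in binary powers of 2.
So 8^195 ≡ 35 · 239 · 64 · 8 ≡ 257 (mod 391).
Squaring chain: 257; never reaches −1, so base 8 is a Miller–Rabin witness that 391 is composite.

257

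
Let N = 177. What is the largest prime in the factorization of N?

177 = 3 · 59
59 is prime.
So 177 = 3 · 59; the largest prime factor is 59.

59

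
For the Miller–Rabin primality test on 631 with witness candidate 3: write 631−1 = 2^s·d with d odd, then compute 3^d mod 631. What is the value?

631 − 1 = 630 = 2^1 · 315, so d = 315.
3^1 ≡ 3 (mod 631)
3^2 ≡ 3^2 = 9 ≡ 9 (mod 631)
3^4 ≡ 9^2 = 81 ≡ 81 (mod 631)
3^8 ≡ 81^2 = 6561 ≡ 251 (mod 631)
3^16 ≡ 251^2 = 63001 ≡ 532 (mod 631)
3^32 ≡ 532^2 = 283024 ≡ 336 (mod 631)
3^64 ≡ 336^2 = 112896 ≡ 578 (mod 631)
3^128 ≡ 578^2 = 334084 ≡ 285 (mod 631)
3^256 ≡ 285^2 = 81225 ≡ 457 (mod 631)
315 = 256 + 32 + 16 + 8 + 2 + 1 in binary powers of 2.
So 3^315 ≡ 457 · 336 · 532 · 251 · 9 · 3 ≡ 630 (mod 631).
Since 3^d ≡ 630 (mod 631), base 3 does not prove 631 composite.

630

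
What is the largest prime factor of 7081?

7081 = 73 · 97
97 is prime.
So 7081 = 73 · 97; the largest prime factor is 97.

97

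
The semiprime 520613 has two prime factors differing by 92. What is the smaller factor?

677

Since p = q + 92, we have 520613 = q(q + 92), so q² + 92q − 520613 = 0.
Discriminant: 92² + 4·520613 = 8464 + 2082452 = 2090916; √2090916 = 1446.
q = (−92 + 1446)/2 = 677, and p = q + 92 = 769.
Check: 677 · 769 = 520613.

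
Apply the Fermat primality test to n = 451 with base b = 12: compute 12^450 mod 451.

419

12^1 ≡ 12 (mod 451)
12^2 ≡ 12^2 = 144 ≡ 144 (mod 451)
12^4 ≡ 144^2 = 20736 ≡ 441 (mod 451)
12^8 ≡ 441^2 = 194481 ≡ 100 (mod 451)
12^16 ≡ 100^2 = 10000 ≡ 78 (mod 451)
12^32 ≡ 78^2 = 6084 ≡ 221 (mod 451)
12^64 ≡ 221^2 = 48841 ≡ 133 (mod 451)
12^128 ≡ 133^2 = 17689 ≡ 100 (mod 451)
12^256 ≡ 100^2 = 10000 ≡ 78 (mod 451)
450 = 256 + 128 + 64 + 2 in binary powers of 2.
So 12^450 ≡ 78 · 100 · 133 · 144 ≡ 419 (mod 451).
Since 419 ≠ 1, base 12 is a Fermat witness: 451 is composite.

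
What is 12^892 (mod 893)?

12^1 ≡ 12 (mod 893)
12^2 ≡ 12^2 = 144 ≡ 144 (mod 893)
12^4 ≡ 144^2 = 20736 ≡ 197 (mod 893)
12^8 ≡ 197^2 = 38809 ≡ 410 (mod 893)
12^16 ≡ 410^2 = 168100 ≡ 216 (mod 893)
12^32 ≡ 216^2 = 46656 ≡ 220 (mod 893)
12^64 ≡ 220^2 = 48400 ≡ 178 (mod 893)
12^128 ≡ 178^2 = 31684 ≡ 429 (mod 893)
12^256 ≡ 429^2 = 184041 ≡ 83 (mod 893)
12^512 ≡ 83^2 = 6889 ≡ 638 (mod 893)
892 = 512 + 256 + 64 + 32 + 16 + 8 + 4 in binary powers of 2.
So 12^892 ≡ 638 · 83 · 178 · 220 · 216 · 410 · 197 ≡ 178 (mod 893).
Since 178 ≠ 1, base 12 is a Fermat witness: 893 is composite.

178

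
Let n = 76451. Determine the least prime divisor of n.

89

76451 is odd.
Digit sum 23, not divisible by 3.
Ends in 1: not divisible by 5.
7: 76451 = 7·10921 + 4
11: 76451 = 11·6950 + 1
13: 76451 = 13·5880 + 11
17: 76451 = 17·4497 + 2
19: 76451 = 19·4023 + 14
23: 76451 = 23·3323 + 22
29: 76451 = 29·2636 + 7
31: 76451 = 31·2466 + 5
37: 76451 = 37·2066 + 9
41: 76451 = 41·1864 + 27
43: 76451 = 43·1777 + 40
47: 76451 = 47·1626 + 29
53: 76451 = 53·1442 + 25
59: 76451 = 59·1295 + 46
61: 76451 = 61·1253 + 18
67: 76451 = 67·1141 + 4
71: 76451 = 71·1076 + 55
73: 76451 = 73·1047 + 20
79: 76451 = 79·967 + 58
83: 76451 = 83·921 + 8
89: 76451 = 89·859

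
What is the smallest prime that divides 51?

51 is odd.
Digit sum 6, divisible by 3.

3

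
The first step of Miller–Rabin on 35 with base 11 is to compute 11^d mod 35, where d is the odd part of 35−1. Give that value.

16

35 − 1 = 34 = 2^1 · 17, so d = 17.
11^1 ≡ 11 (mod 35)
11^2 ≡ 11^2 = 121 ≡ 16 (mod 35)
11^4 ≡ 16^2 = 256 ≡ 11 (mod 35)
11^8 ≡ 11^2 = 121 ≡ 16 (mod 35)
11^16 ≡ 16^2 = 256 ≡ 11 (mod 35)
17 = 16 + 1 in binary powers of 2.
So 11^17 ≡ 11 · 11 ≡ 16 (mod 35).
Squaring chain: 16; never reaches −1, so base 11 is a Miller–Rabin witness that 35 is composite.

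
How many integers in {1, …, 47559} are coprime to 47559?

Factor: 47559 = 3 · 83 · 191.
φ(47559) = (3−1) · (83−1) · (191−1) = 2 · 82 · 190 = 31160.

31160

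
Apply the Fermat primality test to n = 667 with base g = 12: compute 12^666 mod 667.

492

12^1 ≡ 12 (mod 667)
12^2 ≡ 12^2 = 144 ≡ 144 (mod 667)
12^4 ≡ 144^2 = 20736 ≡ 59 (mod 667)
12^8 ≡ 59^2 = 3481 ≡ 146 (mod 667)
12^16 ≡ 146^2 = 21316 ≡ 639 (mod 667)
12^32 ≡ 639^2 = 408321 ≡ 117 (mod 667)
12^64 ≡ 117^2 = 13689 ≡ 349 (mod 667)
12^128 ≡ 349^2 = 121801 ≡ 407 (mod 667)
12^256 ≡ 407^2 = 165649 ≡ 233 (mod 667)
12^512 ≡ 233^2 = 54289 ≡ 262 (mod 667)
666 = 512 + 128 + 16 + 8 + 2 in binary powers of 2.
So 12^666 ≡ 262 · 407 · 639 · 146 · 144 ≡ 492 (mod 667).
Since 492 ≠ 1, base 12 is a Fermat witness: 667 is composite.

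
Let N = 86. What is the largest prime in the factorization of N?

86 = 2 · 43
43 is prime.
So 86 = 2 · 43; the largest prime factor is 43.

43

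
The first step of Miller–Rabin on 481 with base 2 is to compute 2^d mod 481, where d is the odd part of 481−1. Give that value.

481 − 1 = 480 = 2^5 · 15, so d = 15.
2^1 ≡ 2 (mod 481)
2^2 ≡ 2^2 = 4 ≡ 4 (mod 481)
2^4 ≡ 4^2 = 16 ≡ 16 (mod 481)
2^8 ≡ 16^2 = 256 ≡ 256 (mod 481)
15 = 8 + 4 + 2 + 1 in binary powers of 2.
So 2^15 ≡ 256 · 16 · 4 · 2 ≡ 60 (mod 481).
Squaring chain: 60 → 233 → 417 → 248 → 417; never reaches −1, so base 2 is a Miller–Rabin witness that 481 is composite.

60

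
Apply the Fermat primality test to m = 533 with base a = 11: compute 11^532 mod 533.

11^1 ≡ 11 (mod 533)
11^2 ≡ 11^2 = 121 ≡ 121 (mod 533)
11^4 ≡ 121^2 = 14641 ≡ 250 (mod 533)
11^8 ≡ 250^2 = 62500 ≡ 139 (mod 533)
11^16 ≡ 139^2 = 19321 ≡ 133 (mod 533)
11^32 ≡ 133^2 = 17689 ≡ 100 (mod 533)
11^64 ≡ 100^2 = 10000 ≡ 406 (mod 533)
11^128 ≡ 406^2 = 164836 ≡ 139 (mod 533)
11^256 ≡ 139^2 = 19321 ≡ 133 (mod 533)
11^512 ≡ 133^2 = 17689 ≡ 100 (mod 533)
532 = 512 + 16 + 4 in binary powers of 2.
So 11^532 ≡ 100 · 133 · 250 ≡ 146 (mod 533).
Since 146 ≠ 1, base 11 is a Fermat witness: 533 is composite.

146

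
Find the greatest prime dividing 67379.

73

67379 = 13 · 5183
5183 = 71 · 73
73 is prime.
So 67379 = 13 · 71 · 73; the largest prime factor is 73.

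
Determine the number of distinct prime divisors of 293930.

293930 = 2 · 146965
146965 = 5 · 29393
29393 = 7 · 4199
4199 = 13 · 323
323 = 17 · 19
293930 = 2 · 5 · 7 · 13 · 17 · 19, which has 6 distinct prime factors.

6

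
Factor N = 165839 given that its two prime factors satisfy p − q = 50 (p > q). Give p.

Since p = q + 50, we have 165839 = q(q + 50), so q² + 50q − 165839 = 0.
Discriminant: 50² + 4·165839 = 2500 + 663356 = 665856; √665856 = 816.
q = (−50 + 816)/2 = 383, and p = q + 50 = 433.
Check: 383 · 433 = 165839.

433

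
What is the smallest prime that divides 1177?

11

1177 is odd.
Digit sum 16, not divisible by 3.
Ends in 7: not divisible by 5.
7: 1177 = 7·168 + 1
11: 1177 = 11·107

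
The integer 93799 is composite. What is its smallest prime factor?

93799 is odd.
Digit sum 37, not divisible by 3.
Ends in 9: not divisible by 5.
7: 93799 = 7·13399 + 6
11: 93799 = 11·8527 + 2
13: 93799 = 13·7215 + 4
17: 93799 = 17·5517 + 10
19: 93799 = 19·4936 + 15
23: 93799 = 23·4078 + 5
29: 93799 = 29·3234 + 13
31: 93799 = 31·3025 + 24
37: 93799 = 37·2535 + 4
41: 93799 = 41·2287 + 32
43: 93799 = 43·2181 + 16
47: 93799 = 47·1995 + 34
53: 93799 = 53·1769 + 42
59: 93799 = 59·1589 + 48
61: 93799 = 61·1537 + 42
67: 93799 = 67·1399 + 66
71: 93799 = 71·1321 + 8
73: 93799 = 73·1284 + 67
79: 93799 = 79·1187 + 26
83: 93799 = 83·1130 + 9
89: 93799 = 89·1053 + 82
97: 93799 = 97·967

97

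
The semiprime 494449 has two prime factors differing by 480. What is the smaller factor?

Since p = q + 480, we have 494449 = q(q + 480), so q² + 480q − 494449 = 0.
Discriminant: 480² + 4·494449 = 230400 + 1977796 = 2208196; √2208196 = 1486.
q = (−480 + 1486)/2 = 503, and p = q + 480 = 983.
Check: 503 · 983 = 494449.

503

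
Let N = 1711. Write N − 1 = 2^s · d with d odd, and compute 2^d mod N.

549

1711 − 1 = 1710 = 2^1 · 855, so d = 855.
2^1 ≡ 2 (mod 1711)
2^2 ≡ 2^2 = 4 ≡ 4 (mod 1711)
2^4 ≡ 4^2 = 16 ≡ 16 (mod 1711)
2^8 ≡ 16^2 = 256 ≡ 256 (mod 1711)
2^16 ≡ 256^2 = 65536 ≡ 518 (mod 1711)
2^32 ≡ 518^2 = 268324 ≡ 1408 (mod 1711)
2^64 ≡ 1408^2 = 1982464 ≡ 1126 (mod 1711)
2^128 ≡ 1126^2 = 1267876 ≡ 25 (mod 1711)
2^256 ≡ 25^2 = 625 ≡ 625 (mod 1711)
2^512 ≡ 625^2 = 390625 ≡ 517 (mod 1711)
855 = 512 + 256 + 64 + 16 + 4 + 2 + 1 in binary powers of 2.
So 2^855 ≡ 517 · 625 · 1126 · 518 · 16 · 4 · 2 ≡ 549 (mod 1711).
Squaring chain: 549; never reaches −1, so base 2 is a Miller–Rabin witness that 1711 is composite.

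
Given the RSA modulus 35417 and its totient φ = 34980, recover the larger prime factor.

331

φ(n) = (p−1)(q−1) = n − (p+q) + 1, so p + q = 35417 − 34980 + 1 = 438.
p and q are the roots of t² − 438t + 35417 = 0.
Discriminant: 438² − 4·35417 = 191844 − 141668 = 50176; √50176 = 224.
q = (438 − 224)/2 = 107, p = (438 + 224)/2 = 331.
Check: 107 · 331 = 35417.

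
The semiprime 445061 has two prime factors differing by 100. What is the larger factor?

719

Since p = q + 100, we have 445061 = q(q + 100), so q² + 100q − 445061 = 0.
Discriminant: 100² + 4·445061 = 10000 + 1780244 = 1790244; √1790244 = 1338.
q = (−100 + 1338)/2 = 619, and p = q + 100 = 719.
Check: 619 · 719 = 445061.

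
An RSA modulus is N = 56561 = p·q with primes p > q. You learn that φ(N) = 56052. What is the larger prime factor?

φ(n) = (p−1)(q−1) = n − (p+q) + 1, so p + q = 56561 − 56052 + 1 = 510.
p and q are the roots of t² − 510t + 56561 = 0.
Discriminant: 510² − 4·56561 = 260100 − 226244 = 33856; √33856 = 184.
q = (510 − 184)/2 = 163, p = (510 + 184)/2 = 347.
Check: 163 · 347 = 56561.

347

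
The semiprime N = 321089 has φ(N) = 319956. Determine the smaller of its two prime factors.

φ(n) = (p−1)(q−1) = n − (p+q) + 1, so p + q = 321089 − 319956 + 1 = 1134.
p and q are the roots of t² − 1134t + 321089 = 0.
Discriminant: 1134² − 4·321089 = 1285956 − 1284356 = 1600; √1600 = 40.
q = (1134 − 40)/2 = 547, p = (1134 + 40)/2 = 587.
Check: 547 · 587 = 321089.

547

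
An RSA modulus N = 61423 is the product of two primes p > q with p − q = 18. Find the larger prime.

257

Since p = q + 18, we have 61423 = q(q + 18), so q² + 18q − 61423 = 0.
Discriminant: 18² + 4·61423 = 324 + 245692 = 246016; √246016 = 496.
q = (−18 + 496)/2 = 239, and p = q + 18 = 257.
Check: 239 · 257 = 61423.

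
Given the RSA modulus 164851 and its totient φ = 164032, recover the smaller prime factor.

353

φ(n) = (p−1)(q−1) = n − (p+q) + 1, so p + q = 164851 − 164032 + 1 = 820.
p and q are the roots of t² − 820t + 164851 = 0.
Discriminant: 820² − 4·164851 = 672400 − 659404 = 12996; √12996 = 114.
q = (820 − 114)/2 = 353, p = (820 + 114)/2 = 467.
Check: 353 · 467 = 164851.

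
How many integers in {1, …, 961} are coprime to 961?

Factor: 961 = 31^2.
φ(961) = 31^1·(31−1) = 930.

930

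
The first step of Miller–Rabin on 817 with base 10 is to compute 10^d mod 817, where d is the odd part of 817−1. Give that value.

817 − 1 = 816 = 2^4 · 51, so d = 51.
10^1 ≡ 10 (mod 817)
10^2 ≡ 10^2 = 100 ≡ 100 (mod 817)
10^4 ≡ 100^2 = 10000 ≡ 196 (mod 817)
10^8 ≡ 196^2 = 38416 ≡ 17 (mod 817)
10^16 ≡ 17^2 = 289 ≡ 289 (mod 817)
10^32 ≡ 289^2 = 83521 ≡ 187 (mod 817)
51 = 32 + 16 + 2 + 1 in binary powers of 2.
So 10^51 ≡ 187 · 289 · 100 · 10 ≡ 84 (mod 817).
Squaring chain: 84 → 520 → 790 → 729; never reaches −1, so base 10 is a Miller–Rabin witness that 817 is composite.

84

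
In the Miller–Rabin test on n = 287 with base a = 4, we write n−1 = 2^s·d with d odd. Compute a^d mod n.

287 − 1 = 286 = 2^1 · 143, so d = 143.
4^1 ≡ 4 (mod 287)
4^2 ≡ 4^2 = 16 ≡ 16 (mod 287)
4^4 ≡ 16^2 = 256 ≡ 256 (mod 287)
4^8 ≡ 256^2 = 65536 ≡ 100 (mod 287)
4^16 ≡ 100^2 = 10000 ≡ 242 (mod 287)
4^32 ≡ 242^2 = 58564 ≡ 16 (mod 287)
4^64 ≡ 16^2 = 256 ≡ 256 (mod 287)
4^128 ≡ 256^2 = 65536 ≡ 100 (mod 287)
143 = 128 + 8 + 4 + 2 + 1 in binary powers of 2.
So 4^143 ≡ 100 · 100 · 256 · 16 · 4 ≡ 23 (mod 287).
Squaring chain: 23; never reaches −1, so base 4 is a Miller–Rabin witness that 287 is composite.

23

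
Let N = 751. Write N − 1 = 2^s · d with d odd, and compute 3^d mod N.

750

751 − 1 = 750 = 2^1 · 375, so d = 375.
3^1 ≡ 3 (mod 751)
3^2 ≡ 3^2 = 9 ≡ 9 (mod 751)
3^4 ≡ 9^2 = 81 ≡ 81 (mod 751)
3^8 ≡ 81^2 = 6561 ≡ 553 (mod 751)
3^16 ≡ 553^2 = 305809 ≡ 152 (mod 751)
3^32 ≡ 152^2 = 23104 ≡ 574 (mod 751)
3^64 ≡ 574^2 = 329476 ≡ 538 (mod 751)
3^128 ≡ 538^2 = 289444 ≡ 309 (mod 751)
3^256 ≡ 309^2 = 95481 ≡ 104 (mod 751)
375 = 256 + 64 + 32 + 16 + 4 + 2 + 1 in binary powers of 2.
So 3^375 ≡ 104 · 538 · 574 · 152 · 81 · 9 · 3 ≡ 750 (mod 751).
Since 3^d ≡ 750 (mod 751), base 3 does not prove 751 composite.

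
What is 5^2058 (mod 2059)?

5^1 ≡ 5 (mod 2059)
5^2 ≡ 5^2 = 25 ≡ 25 (mod 2059)
5^4 ≡ 25^2 = 625 ≡ 625 (mod 2059)
5^8 ≡ 625^2 = 390625 ≡ 1474 (mod 2059)
5^16 ≡ 1474^2 = 2172676 ≡ 431 (mod 2059)
5^32 ≡ 431^2 = 185761 ≡ 451 (mod 2059)
5^64 ≡ 451^2 = 203401 ≡ 1619 (mod 2059)
5^128 ≡ 1619^2 = 2621161 ≡ 54 (mod 2059)
5^256 ≡ 54^2 = 2916 ≡ 857 (mod 2059)
5^512 ≡ 857^2 = 734449 ≡ 1445 (mod 2059)
5^1024 ≡ 1445^2 = 2088025 ≡ 199 (mod 2059)
5^2048 ≡ 199^2 = 39601 ≡ 480 (mod 2059)
2058 = 2048 + 8 + 2 in binary powers of 2.
So 5^2058 ≡ 480 · 1474 · 25 ≡ 1190 (mod 2059).
Since 1190 ≠ 1, base 5 is a Fermat witness: 2059 is composite.

1190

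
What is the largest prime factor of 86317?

59

86317 = 7 · 12331
12331 = 11 · 1121
1121 = 19 · 59
59 is prime.
So 86317 = 7 · 11 · 19 · 59; the largest prime factor is 59.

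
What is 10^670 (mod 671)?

441

10^1 ≡ 10 (mod 671)
10^2 ≡ 10^2 = 100 ≡ 100 (mod 671)
10^4 ≡ 100^2 = 10000 ≡ 606 (mod 671)
10^8 ≡ 606^2 = 367236 ≡ 199 (mod 671)
10^16 ≡ 199^2 = 39601 ≡ 12 (mod 671)
10^32 ≡ 12^2 = 144 ≡ 144 (mod 671)
10^64 ≡ 144^2 = 20736 ≡ 606 (mod 671)
10^128 ≡ 606^2 = 367236 ≡ 199 (mod 671)
10^256 ≡ 199^2 = 39601 ≡ 12 (mod 671)
10^512 ≡ 12^2 = 144 ≡ 144 (mod 671)
670 = 512 + 128 + 16 + 8 + 4 + 2 in binary powers of 2.
So 10^670 ≡ 144 · 199 · 12 · 199 · 606 · 100 ≡ 441 (mod 671).
Since 441 ≠ 1, base 10 is a Fermat witness: 671 is composite.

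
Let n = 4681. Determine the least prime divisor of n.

31

4681 is odd.
Digit sum 19, not divisible by 3.
Ends in 1: not divisible by 5.
7: 4681 = 7·668 + 5
11: 4681 = 11·425 + 6
13: 4681 = 13·360 + 1
17: 4681 = 17·275 + 6
19: 4681 = 19·246 + 7
23: 4681 = 23·203 + 12
29: 4681 = 29·161 + 12
31: 4681 = 31·151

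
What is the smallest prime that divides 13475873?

13475873 is odd.
Digit sum 38, not divisible by 3.
Ends in 3: not divisible by 5.
7: 13475873 = 7·1925124 + 5
11: 13475873 = 11·1225079 + 4
13: 13475873 = 13·1036605 + 8
17: 13475873 = 17·792698 + 7
19: 13475873 = 19·709256 + 9
23: 13475873 = 23·585907 + 12
29: 13475873 = 29·464685 + 8
31: 13475873 = 31·434705 + 18
37: 13475873 = 37·364212 + 29
41: 13475873 = 41·328679 + 34
43: 13475873 = 43·313392 + 17
47: 13475873 = 47·286720 + 33
53: 13475873 = 53·254261 + 40
59: 13475873 = 59·228404 + 37
61: 13475873 = 61·220915 + 58
67: 13475873 = 67·201132 + 29
71: 13475873 = 71·189801 + 2
73: 13475873 = 73·184601

73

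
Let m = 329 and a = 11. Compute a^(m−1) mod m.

11^1 ≡ 11 (mod 329)
11^2 ≡ 11^2 = 121 ≡ 121 (mod 329)
11^4 ≡ 121^2 = 14641 ≡ 165 (mod 329)
11^8 ≡ 165^2 = 27225 ≡ 247 (mod 329)
11^16 ≡ 247^2 = 61009 ≡ 144 (mod 329)
11^32 ≡ 144^2 = 20736 ≡ 9 (mod 329)
11^64 ≡ 9^2 = 81 ≡ 81 (mod 329)
11^128 ≡ 81^2 = 6561 ≡ 310 (mod 329)
11^256 ≡ 310^2 = 96100 ≡ 32 (mod 329)
328 = 256 + 64 + 8 in binary powers of 2.
So 11^328 ≡ 32 · 81 · 247 ≡ 319 (mod 329).
Since 319 ≠ 1, base 11 is a Fermat witness: 329 is composite.

319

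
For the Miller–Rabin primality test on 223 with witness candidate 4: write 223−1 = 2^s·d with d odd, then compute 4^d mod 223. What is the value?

1

223 − 1 = 222 = 2^1 · 111, so d = 111.
4^1 ≡ 4 (mod 223)
4^2 ≡ 4^2 = 16 ≡ 16 (mod 223)
4^4 ≡ 16^2 = 256 ≡ 33 (mod 223)
4^8 ≡ 33^2 = 1089 ≡ 197 (mod 223)
4^16 ≡ 197^2 = 38809 ≡ 7 (mod 223)
4^32 ≡ 7^2 = 49 ≡ 49 (mod 223)
4^64 ≡ 49^2 = 2401 ≡ 171 (mod 223)
111 = 64 + 32 + 8 + 4 + 2 + 1 in binary powers of 2.
So 4^111 ≡ 171 · 49 · 197 · 33 · 16 · 4 ≡ 1 (mod 223).
Since 4^d ≡ 1 (mod 223), base 4 does not prove 223 composite.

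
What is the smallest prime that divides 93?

3

93 is odd.
Digit sum 12, divisible by 3.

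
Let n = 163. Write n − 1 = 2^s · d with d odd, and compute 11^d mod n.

162

163 − 1 = 162 = 2^1 · 81, so d = 81.
11^1 ≡ 11 (mod 163)
11^2 ≡ 11^2 = 121 ≡ 121 (mod 163)
11^4 ≡ 121^2 = 14641 ≡ 134 (mod 163)
11^8 ≡ 134^2 = 17956 ≡ 26 (mod 163)
11^16 ≡ 26^2 = 676 ≡ 24 (mod 163)
11^32 ≡ 24^2 = 576 ≡ 87 (mod 163)
11^64 ≡ 87^2 = 7569 ≡ 71 (mod 163)
81 = 64 + 16 + 1 in binary powers of 2.
So 11^81 ≡ 71 · 24 · 11 ≡ 162 (mod 163).
Since 11^d ≡ 162 (mod 163), base 11 does not prove 163 composite.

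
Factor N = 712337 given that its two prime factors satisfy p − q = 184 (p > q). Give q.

Since p = q + 184, we have 712337 = q(q + 184), so q² + 184q − 712337 = 0.
Discriminant: 184² + 4·712337 = 33856 + 2849348 = 2883204; √2883204 = 1698.
q = (−184 + 1698)/2 = 757, and p = q + 184 = 941.
Check: 757 · 941 = 712337.

757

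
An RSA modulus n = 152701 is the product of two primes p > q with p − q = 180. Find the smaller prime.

311

Since p = q + 180, we have 152701 = q(q + 180), so q² + 180q − 152701 = 0.
Discriminant: 180² + 4·152701 = 32400 + 610804 = 643204; √643204 = 802.
q = (−180 + 802)/2 = 311, and p = q + 180 = 491.
Check: 311 · 491 = 152701.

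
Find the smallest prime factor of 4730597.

4730597 is odd.
Digit sum 35, not divisible by 3.
Ends in 7: not divisible by 5.
7: 4730597 = 7·675799 + 4
11: 4730597 = 11·430054 + 3
13: 4730597 = 13·363892 + 1
17: 4730597 = 17·278270 + 7
19: 4730597 = 19·248978 + 15
23: 4730597 = 23·205678 + 3
29: 4730597 = 29·163124 + 1
31: 4730597 = 31·152599 + 28
37: 4730597 = 37·127853 + 36
41: 4730597 = 41·115380 + 17
43: 4730597 = 43·110013 + 38
47: 4730597 = 47·100651

47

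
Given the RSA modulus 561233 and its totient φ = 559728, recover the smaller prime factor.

677

φ(n) = (p−1)(q−1) = n − (p+q) + 1, so p + q = 561233 − 559728 + 1 = 1506.
p and q are the roots of t² − 1506t + 561233 = 0.
Discriminant: 1506² − 4·561233 = 2268036 − 2244932 = 23104; √23104 = 152.
q = (1506 − 152)/2 = 677, p = (1506 + 152)/2 = 829.
Check: 677 · 829 = 561233.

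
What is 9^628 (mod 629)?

9^1 ≡ 9 (mod 629)
9^2 ≡ 9^2 = 81 ≡ 81 (mod 629)
9^4 ≡ 81^2 = 6561 ≡ 271 (mod 629)
9^8 ≡ 271^2 = 73441 ≡ 477 (mod 629)
9^16 ≡ 477^2 = 227529 ≡ 460 (mod 629)
9^32 ≡ 460^2 = 211600 ≡ 256 (mod 629)
9^64 ≡ 256^2 = 65536 ≡ 120 (mod 629)
9^128 ≡ 120^2 = 14400 ≡ 562 (mod 629)
9^256 ≡ 562^2 = 315844 ≡ 86 (mod 629)
9^512 ≡ 86^2 = 7396 ≡ 477 (mod 629)
628 = 512 + 64 + 32 + 16 + 4 in binary powers of 2.
So 9^628 ≡ 477 · 120 · 256 · 460 · 271 ≡ 16 (mod 629).
Since 16 ≠ 1, base 9 is a Fermat witness: 629 is composite.

16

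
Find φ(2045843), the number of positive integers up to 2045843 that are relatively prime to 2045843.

1995840

Factor: 2045843 = 89 · 127 · 181.
φ(2045843) = (89−1) · (127−1) · (181−1) = 88 · 126 · 180 = 1995840.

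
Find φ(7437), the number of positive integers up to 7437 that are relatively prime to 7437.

4752

Factor: 7437 = 3 · 37 · 67.
φ(7437) = (3−1) · (37−1) · (67−1) = 2 · 36 · 66 = 4752.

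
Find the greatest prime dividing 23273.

23273 = 17 · 1369
1369 = 37 · 37
37 = 37 · 1
So 23273 = 17 · 37^2; the largest prime factor is 37.

37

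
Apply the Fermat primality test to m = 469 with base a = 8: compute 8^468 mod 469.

8^1 ≡ 8 (mod 469)
8^2 ≡ 8^2 = 64 ≡ 64 (mod 469)
8^4 ≡ 64^2 = 4096 ≡ 344 (mod 469)
8^8 ≡ 344^2 = 118336 ≡ 148 (mod 469)
8^16 ≡ 148^2 = 21904 ≡ 330 (mod 469)
8^32 ≡ 330^2 = 108900 ≡ 92 (mod 469)
8^64 ≡ 92^2 = 8464 ≡ 22 (mod 469)
8^128 ≡ 22^2 = 484 ≡ 15 (mod 469)
8^256 ≡ 15^2 = 225 ≡ 225 (mod 469)
468 = 256 + 128 + 64 + 16 + 4 in binary powers of 2.
So 8^468 ≡ 225 · 15 · 22 · 330 · 344 ≡ 442 (mod 469).
Since 442 ≠ 1, base 8 is a Fermat witness: 469 is composite.

442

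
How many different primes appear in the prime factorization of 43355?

43355 = 5 · 8671
8671 = 13 · 667
667 = 23 · 29
43355 = 5 · 13 · 23 · 29, which has 4 distinct prime factors.

4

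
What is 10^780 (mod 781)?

10^1 ≡ 10 (mod 781)
10^2 ≡ 10^2 = 100 ≡ 100 (mod 781)
10^4 ≡ 100^2 = 10000 ≡ 628 (mod 781)
10^8 ≡ 628^2 = 394384 ≡ 760 (mod 781)
10^16 ≡ 760^2 = 577600 ≡ 441 (mod 781)
10^32 ≡ 441^2 = 194481 ≡ 12 (mod 781)
10^64 ≡ 12^2 = 144 ≡ 144 (mod 781)
10^128 ≡ 144^2 = 20736 ≡ 430 (mod 781)
10^256 ≡ 430^2 = 184900 ≡ 584 (mod 781)
10^512 ≡ 584^2 = 341056 ≡ 540 (mod 781)
780 = 512 + 256 + 8 + 4 in binary powers of 2.
So 10^780 ≡ 540 · 584 · 760 · 628 ≡ 243 (mod 781).
Since 243 ≠ 1, base 10 is a Fermat witness: 781 is composite.

243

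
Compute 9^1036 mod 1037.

985

9^1 ≡ 9 (mod 1037)
9^2 ≡ 9^2 = 81 ≡ 81 (mod 1037)
9^4 ≡ 81^2 = 6561 ≡ 339 (mod 1037)
9^8 ≡ 339^2 = 114921 ≡ 851 (mod 1037)
9^16 ≡ 851^2 = 724201 ≡ 375 (mod 1037)
9^32 ≡ 375^2 = 140625 ≡ 630 (mod 1037)
9^64 ≡ 630^2 = 396900 ≡ 766 (mod 1037)
9^128 ≡ 766^2 = 586756 ≡ 851 (mod 1037)
9^256 ≡ 851^2 = 724201 ≡ 375 (mod 1037)
9^512 ≡ 375^2 = 140625 ≡ 630 (mod 1037)
9^1024 ≡ 630^2 = 396900 ≡ 766 (mod 1037)
1036 = 1024 + 8 + 4 in binary powers of 2.
So 9^1036 ≡ 766 · 851 · 339 ≡ 985 (mod 1037).
Since 985 ≠ 1, base 9 is a Fermat witness: 1037 is composite.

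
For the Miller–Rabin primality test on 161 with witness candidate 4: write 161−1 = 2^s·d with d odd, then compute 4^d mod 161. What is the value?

58

161 − 1 = 160 = 2^5 · 5, so d = 5.
4^1 ≡ 4 (mod 161)
4^2 ≡ 4^2 = 16 ≡ 16 (mod 161)
4^4 ≡ 16^2 = 256 ≡ 95 (mod 161)
5 = 4 + 1 in binary powers of 2.
So 4^5 ≡ 95 · 4 ≡ 58 (mod 161).
Squaring chain: 58 → 144 → 128 → 123 → 156; never reaches −1, so base 4 is a Miller–Rabin witness that 161 is composite.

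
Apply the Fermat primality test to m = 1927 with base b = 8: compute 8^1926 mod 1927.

8^1 ≡ 8 (mod 1927)
8^2 ≡ 8^2 = 64 ≡ 64 (mod 1927)
8^4 ≡ 64^2 = 4096 ≡ 242 (mod 1927)
8^8 ≡ 242^2 = 58564 ≡ 754 (mod 1927)
8^16 ≡ 754^2 = 568516 ≡ 51 (mod 1927)
8^32 ≡ 51^2 = 2601 ≡ 674 (mod 1927)
8^64 ≡ 674^2 = 454276 ≡ 1431 (mod 1927)
8^128 ≡ 1431^2 = 2047761 ≡ 1287 (mod 1927)
8^256 ≡ 1287^2 = 1656369 ≡ 1076 (mod 1927)
8^512 ≡ 1076^2 = 1157776 ≡ 1576 (mod 1927)
8^1024 ≡ 1576^2 = 2483776 ≡ 1800 (mod 1927)
1926 = 1024 + 512 + 256 + 128 + 4 + 2 in binary powers of 2.
So 8^1926 ≡ 1800 · 1576 · 1076 · 1287 · 242 · 64 ≡ 1630 (mod 1927).
Since 1630 ≠ 1, base 8 is a Fermat witness: 1927 is composite.

1630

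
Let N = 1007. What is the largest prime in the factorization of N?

53

1007 = 19 · 53
53 is prime.
So 1007 = 19 · 53; the largest prime factor is 53.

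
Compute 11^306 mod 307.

11^1 ≡ 11 (mod 307)
11^2 ≡ 11^2 = 121 ≡ 121 (mod 307)
11^4 ≡ 121^2 = 14641 ≡ 212 (mod 307)
11^8 ≡ 212^2 = 44944 ≡ 122 (mod 307)
11^16 ≡ 122^2 = 14884 ≡ 148 (mod 307)
11^32 ≡ 148^2 = 21904 ≡ 107 (mod 307)
11^64 ≡ 107^2 = 11449 ≡ 90 (mod 307)
11^128 ≡ 90^2 = 8100 ≡ 118 (mod 307)
11^256 ≡ 118^2 = 13924 ≡ 109 (mod 307)
306 = 256 + 32 + 16 + 2 in binary powers of 2.
So 11^306 ≡ 109 · 107 · 148 · 121 ≡ 1 (mod 307).
Since the result is 1, base 11 gives no evidence that 307 is composite.

1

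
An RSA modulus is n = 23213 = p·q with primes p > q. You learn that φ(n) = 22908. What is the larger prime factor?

φ(n) = (p−1)(q−1) = n − (p+q) + 1, so p + q = 23213 − 22908 + 1 = 306.
p and q are the roots of t² − 306t + 23213 = 0.
Discriminant: 306² − 4·23213 = 93636 − 92852 = 784; √784 = 28.
q = (306 − 28)/2 = 139, p = (306 + 28)/2 = 167.
Check: 139 · 167 = 23213.

167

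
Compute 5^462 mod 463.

1

5^1 ≡ 5 (mod 463)
5^2 ≡ 5^2 = 25 ≡ 25 (mod 463)
5^4 ≡ 25^2 = 625 ≡ 162 (mod 463)
5^8 ≡ 162^2 = 26244 ≡ 316 (mod 463)
5^16 ≡ 316^2 = 99856 ≡ 311 (mod 463)
5^32 ≡ 311^2 = 96721 ≡ 417 (mod 463)
5^64 ≡ 417^2 = 173889 ≡ 264 (mod 463)
5^128 ≡ 264^2 = 69696 ≡ 246 (mod 463)
5^256 ≡ 246^2 = 60516 ≡ 326 (mod 463)
462 = 256 + 128 + 64 + 8 + 4 + 2 in binary powers of 2.
So 5^462 ≡ 326 · 246 · 264 · 316 · 162 · 25 ≡ 1 (mod 463).
Since the result is 1, base 5 gives no evidence that 463 is composite.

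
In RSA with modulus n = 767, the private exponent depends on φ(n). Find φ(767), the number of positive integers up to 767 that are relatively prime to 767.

696

Factor: 767 = 13 · 59.
φ(767) = (13−1) · (59−1) = 12 · 58 = 696.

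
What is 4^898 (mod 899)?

219

4^1 ≡ 4 (mod 899)
4^2 ≡ 4^2 = 16 ≡ 16 (mod 899)
4^4 ≡ 16^2 = 256 ≡ 256 (mod 899)
4^8 ≡ 256^2 = 65536 ≡ 808 (mod 899)
4^16 ≡ 808^2 = 652864 ≡ 190 (mod 899)
4^32 ≡ 190^2 = 36100 ≡ 140 (mod 899)
4^64 ≡ 140^2 = 19600 ≡ 721 (mod 899)
4^128 ≡ 721^2 = 519841 ≡ 219 (mod 899)
4^256 ≡ 219^2 = 47961 ≡ 314 (mod 899)
4^512 ≡ 314^2 = 98596 ≡ 605 (mod 899)
898 = 512 + 256 + 128 + 2 in binary powers of 2.
So 4^898 ≡ 605 · 314 · 219 · 16 ≡ 219 (mod 899).
Since 219 ≠ 1, base 4 is a Fermat witness: 899 is composite.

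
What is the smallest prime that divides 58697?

58697 is odd.
Digit sum 35, not divisible by 3.
Ends in 7: not divisible by 5.
7: 58697 = 7·8385 + 2
11: 58697 = 11·5336 + 1
13: 58697 = 13·4515 + 2
17: 58697 = 17·3452 + 13
19: 58697 = 19·3089 + 6
23: 58697 = 23·2552 + 1
29: 58697 = 29·2024 + 1
31: 58697 = 31·1893 + 14
37: 58697 = 37·1586 + 15
41: 58697 = 41·1431 + 26
43: 58697 = 43·1365 + 2
47: 58697 = 47·1248 + 41
53: 58697 = 53·1107 + 26
59: 58697 = 59·994 + 51
61: 58697 = 61·962 + 15
67: 58697 = 67·876 + 5
71: 58697 = 71·826 + 51
73: 58697 = 73·804 + 5
79: 58697 = 79·743

79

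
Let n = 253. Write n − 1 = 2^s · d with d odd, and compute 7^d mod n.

253 − 1 = 252 = 2^2 · 63, so d = 63.
7^1 ≡ 7 (mod 253)
7^2 ≡ 7^2 = 49 ≡ 49 (mod 253)
7^4 ≡ 49^2 = 2401 ≡ 124 (mod 253)
7^8 ≡ 124^2 = 15376 ≡ 196 (mod 253)
7^16 ≡ 196^2 = 38416 ≡ 213 (mod 253)
7^32 ≡ 213^2 = 45369 ≡ 82 (mod 253)
63 = 32 + 16 + 8 + 4 + 2 + 1 in binary powers of 2.
So 7^63 ≡ 82 · 213 · 196 · 124 · 49 · 7 ≡ 57 (mod 253).
Squaring chain: 57 → 213; never reaches −1, so base 7 is a Miller–Rabin witness that 253 is composite.

57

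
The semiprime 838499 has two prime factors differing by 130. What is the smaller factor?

853

Since p = q + 130, we have 838499 = q(q + 130), so q² + 130q − 838499 = 0.
Discriminant: 130² + 4·838499 = 16900 + 3353996 = 3370896; √3370896 = 1836.
q = (−130 + 1836)/2 = 853, and p = q + 130 = 983.
Check: 853 · 983 = 838499.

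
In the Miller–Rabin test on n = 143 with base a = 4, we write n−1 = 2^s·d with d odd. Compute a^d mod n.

143 − 1 = 142 = 2^1 · 71, so d = 71.
4^1 ≡ 4 (mod 143)
4^2 ≡ 4^2 = 16 ≡ 16 (mod 143)
4^4 ≡ 16^2 = 256 ≡ 113 (mod 143)
4^8 ≡ 113^2 = 12769 ≡ 42 (mod 143)
4^16 ≡ 42^2 = 1764 ≡ 48 (mod 143)
4^32 ≡ 48^2 = 2304 ≡ 16 (mod 143)
4^64 ≡ 16^2 = 256 ≡ 113 (mod 143)
71 = 64 + 4 + 2 + 1 in binary powers of 2.
So 4^71 ≡ 113 · 113 · 16 · 4 ≡ 114 (mod 143).
Squaring chain: 114; never reaches −1, so base 4 is a Miller–Rabin witness that 143 is composite.

114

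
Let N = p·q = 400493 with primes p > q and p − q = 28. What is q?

Since p = q + 28, we have 400493 = q(q + 28), so q² + 28q − 400493 = 0.
Discriminant: 28² + 4·400493 = 784 + 1601972 = 1602756; √1602756 = 1266.
q = (−28 + 1266)/2 = 619, and p = q + 28 = 647.
Check: 619 · 647 = 400493.

619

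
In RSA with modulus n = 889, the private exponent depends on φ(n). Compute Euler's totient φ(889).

Factor: 889 = 7 · 127.
φ(889) = (7−1) · (127−1) = 6 · 126 = 756.

756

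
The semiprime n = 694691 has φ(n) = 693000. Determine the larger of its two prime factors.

φ(n) = (p−1)(q−1) = n − (p+q) + 1, so p + q = 694691 − 693000 + 1 = 1692.
p and q are the roots of t² − 1692t + 694691 = 0.
Discriminant: 1692² − 4·694691 = 2862864 − 2778764 = 84100; √84100 = 290.
q = (1692 − 290)/2 = 701, p = (1692 + 290)/2 = 991.
Check: 701 · 991 = 694691.

991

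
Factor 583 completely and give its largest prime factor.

583 = 11 · 53
53 is prime.
So 583 = 11 · 53; the largest prime factor is 53.

53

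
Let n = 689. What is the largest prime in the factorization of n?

689 = 13 · 53
53 is prime.
So 689 = 13 · 53; the largest prime factor is 53.

53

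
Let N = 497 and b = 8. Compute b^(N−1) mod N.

8^1 ≡ 8 (mod 497)
8^2 ≡ 8^2 = 64 ≡ 64 (mod 497)
8^4 ≡ 64^2 = 4096 ≡ 120 (mod 497)
8^8 ≡ 120^2 = 14400 ≡ 484 (mod 497)
8^16 ≡ 484^2 = 234256 ≡ 169 (mod 497)
8^32 ≡ 169^2 = 28561 ≡ 232 (mod 497)
8^64 ≡ 232^2 = 53824 ≡ 148 (mod 497)
8^128 ≡ 148^2 = 21904 ≡ 36 (mod 497)
8^256 ≡ 36^2 = 1296 ≡ 302 (mod 497)
496 = 256 + 128 + 64 + 32 + 16 in binary powers of 2.
So 8^496 ≡ 302 · 36 · 148 · 232 · 169 ≡ 225 (mod 497).
Since 225 ≠ 1, base 8 is a Fermat witness: 497 is composite.

225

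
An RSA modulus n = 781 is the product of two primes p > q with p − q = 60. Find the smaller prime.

Since p = q + 60, we have 781 = q(q + 60), so q² + 60q − 781 = 0.
Discriminant: 60² + 4·781 = 3600 + 3124 = 6724; √6724 = 82.
q = (−60 + 82)/2 = 11, and p = q + 60 = 71.
Check: 11 · 71 = 781.

11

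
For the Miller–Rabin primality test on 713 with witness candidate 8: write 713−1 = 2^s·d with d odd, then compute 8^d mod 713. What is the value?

713 − 1 = 712 = 2^3 · 89, so d = 89.
8^1 ≡ 8 (mod 713)
8^2 ≡ 8^2 = 64 ≡ 64 (mod 713)
8^4 ≡ 64^2 = 4096 ≡ 531 (mod 713)
8^8 ≡ 531^2 = 281961 ≡ 326 (mod 713)
8^16 ≡ 326^2 = 106276 ≡ 39 (mod 713)
8^32 ≡ 39^2 = 1521 ≡ 95 (mod 713)
8^64 ≡ 95^2 = 9025 ≡ 469 (mod 713)
89 = 64 + 16 + 8 + 1 in binary powers of 2.
So 8^89 ≡ 469 · 39 · 326 · 8 ≡ 376 (mod 713).
Squaring chain: 376 → 202 → 163; never reaches −1, so base 8 is a Miller–Rabin witness that 713 is composite.

376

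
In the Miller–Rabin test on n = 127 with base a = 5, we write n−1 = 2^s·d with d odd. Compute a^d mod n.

126

127 − 1 = 126 = 2^1 · 63, so d = 63.
5^1 ≡ 5 (mod 127)
5^2 ≡ 5^2 = 25 ≡ 25 (mod 127)
5^4 ≡ 25^2 = 625 ≡ 117 (mod 127)
5^8 ≡ 117^2 = 13689 ≡ 100 (mod 127)
5^16 ≡ 100^2 = 10000 ≡ 94 (mod 127)
5^32 ≡ 94^2 = 8836 ≡ 73 (mod 127)
63 = 32 + 16 + 8 + 4 + 2 + 1 in binary powers of 2.
So 5^63 ≡ 73 · 94 · 100 · 117 · 25 · 5 ≡ 126 (mod 127).
Since 5^d ≡ 126 (mod 127), base 5 does not prove 127 composite.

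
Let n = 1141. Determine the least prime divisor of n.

7

1141 is odd.
Digit sum 7, not divisible by 3.
Ends in 1: not divisible by 5.
7: 1141 = 7·163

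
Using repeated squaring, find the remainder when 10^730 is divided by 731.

461

10^1 ≡ 10 (mod 731)
10^2 ≡ 10^2 = 100 ≡ 100 (mod 731)
10^4 ≡ 100^2 = 10000 ≡ 497 (mod 731)
10^8 ≡ 497^2 = 247009 ≡ 662 (mod 731)
10^16 ≡ 662^2 = 438244 ≡ 375 (mod 731)
10^32 ≡ 375^2 = 140625 ≡ 273 (mod 731)
10^64 ≡ 273^2 = 74529 ≡ 698 (mod 731)
10^128 ≡ 698^2 = 487204 ≡ 358 (mod 731)
10^256 ≡ 358^2 = 128164 ≡ 239 (mod 731)
10^512 ≡ 239^2 = 57121 ≡ 103 (mod 731)
730 = 512 + 128 + 64 + 16 + 8 + 2 in binary powers of 2.
So 10^730 ≡ 103 · 358 · 698 · 375 · 662 · 100 ≡ 461 (mod 731).
Since 461 ≠ 1, base 10 is a Fermat witness: 731 is composite.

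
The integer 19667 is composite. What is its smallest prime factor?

19667 is odd.
Digit sum 29, not divisible by 3.
Ends in 7: not divisible by 5.
7: 19667 = 7·2809 + 4
11: 19667 = 11·1787 + 10
13: 19667 = 13·1512 + 11
17: 19667 = 17·1156 + 15
19: 19667 = 19·1035 + 2
23: 19667 = 23·855 + 2
29: 19667 = 29·678 + 5
31: 19667 = 31·634 + 13
37: 19667 = 37·531 + 20
41: 19667 = 41·479 + 28
43: 19667 = 43·457 + 16
47: 19667 = 47·418 + 21
53: 19667 = 53·371 + 4
59: 19667 = 59·333 + 20
61: 19667 = 61·322 + 25
67: 19667 = 67·293 + 36
71: 19667 = 71·277

71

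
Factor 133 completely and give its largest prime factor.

133 = 7 · 19
19 is prime.
So 133 = 7 · 19; the largest prime factor is 19.

19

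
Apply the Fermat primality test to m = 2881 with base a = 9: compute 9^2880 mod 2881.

1632

9^1 ≡ 9 (mod 2881)
9^2 ≡ 9^2 = 81 ≡ 81 (mod 2881)
9^4 ≡ 81^2 = 6561 ≡ 799 (mod 2881)
9^8 ≡ 799^2 = 638401 ≡ 1700 (mod 2881)
9^16 ≡ 1700^2 = 2890000 ≡ 357 (mod 2881)
9^32 ≡ 357^2 = 127449 ≡ 685 (mod 2881)
9^64 ≡ 685^2 = 469225 ≡ 2503 (mod 2881)
9^128 ≡ 2503^2 = 6265009 ≡ 1715 (mod 2881)
9^256 ≡ 1715^2 = 2941225 ≡ 2605 (mod 2881)
9^512 ≡ 2605^2 = 6786025 ≡ 1270 (mod 2881)
9^1024 ≡ 1270^2 = 1612900 ≡ 2421 (mod 2881)
9^2048 ≡ 2421^2 = 5861241 ≡ 1287 (mod 2881)
2880 = 2048 + 512 + 256 + 64 in binary powers of 2.
So 9^2880 ≡ 1287 · 1270 · 2605 · 2503 ≡ 1632 (mod 2881).
Since 1632 ≠ 1, base 9 is a Fermat witness: 2881 is composite.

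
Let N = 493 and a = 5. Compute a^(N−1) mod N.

344

5^1 ≡ 5 (mod 493)
5^2 ≡ 5^2 = 25 ≡ 25 (mod 493)
5^4 ≡ 25^2 = 625 ≡ 132 (mod 493)
5^8 ≡ 132^2 = 17424 ≡ 169 (mod 493)
5^16 ≡ 169^2 = 28561 ≡ 460 (mod 493)
5^32 ≡ 460^2 = 211600 ≡ 103 (mod 493)
5^64 ≡ 103^2 = 10609 ≡ 256 (mod 493)
5^128 ≡ 256^2 = 65536 ≡ 460 (mod 493)
5^256 ≡ 460^2 = 211600 ≡ 103 (mod 493)
492 = 256 + 128 + 64 + 32 + 8 + 4 in binary powers of 2.
So 5^492 ≡ 103 · 460 · 256 · 103 · 169 · 132 ≡ 344 (mod 493).
Since 344 ≠ 1, base 5 is a Fermat witness: 493 is composite.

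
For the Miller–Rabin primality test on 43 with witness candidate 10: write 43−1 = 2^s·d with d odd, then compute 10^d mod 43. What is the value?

43 − 1 = 42 = 2^1 · 21, so d = 21.
10^1 ≡ 10 (mod 43)
10^2 ≡ 10^2 = 100 ≡ 14 (mod 43)
10^4 ≡ 14^2 = 196 ≡ 24 (mod 43)
10^8 ≡ 24^2 = 576 ≡ 17 (mod 43)
10^16 ≡ 17^2 = 289 ≡ 31 (mod 43)
21 = 16 + 4 + 1 in binary powers of 2.
So 10^21 ≡ 31 · 24 · 10 ≡ 1 (mod 43).
Since 10^d ≡ 1 (mod 43), base 10 does not prove 43 composite.

1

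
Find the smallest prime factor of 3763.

53

3763 is odd.
Digit sum 19, not divisible by 3.
Ends in 3: not divisible by 5.
7: 3763 = 7·537 + 4
11: 3763 = 11·342 + 1
13: 3763 = 13·289 + 6
17: 3763 = 17·221 + 6
19: 3763 = 19·198 + 1
23: 3763 = 23·163 + 14
29: 3763 = 29·129 + 22
31: 3763 = 31·121 + 12
37: 3763 = 37·101 + 26
41: 3763 = 41·91 + 32
43: 3763 = 43·87 + 22
47: 3763 = 47·80 + 3
53: 3763 = 53·71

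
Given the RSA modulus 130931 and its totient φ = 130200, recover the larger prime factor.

φ(n) = (p−1)(q−1) = n − (p+q) + 1, so p + q = 130931 − 130200 + 1 = 732.
p and q are the roots of t² − 732t + 130931 = 0.
Discriminant: 732² − 4·130931 = 535824 − 523724 = 12100; √12100 = 110.
q = (732 − 110)/2 = 311, p = (732 + 110)/2 = 421.
Check: 311 · 421 = 130931.

421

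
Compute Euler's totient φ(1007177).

Factor: 1007177 = 37 · 163 · 167.
φ(1007177) = (37−1) · (163−1) · (167−1) = 36 · 162 · 166 = 968112.

968112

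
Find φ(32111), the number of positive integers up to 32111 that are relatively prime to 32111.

31752

Factor: 32111 = 163 · 197.
φ(32111) = (163−1) · (197−1) = 162 · 196 = 31752.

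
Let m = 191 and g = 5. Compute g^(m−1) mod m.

1

5^1 ≡ 5 (mod 191)
5^2 ≡ 5^2 = 25 ≡ 25 (mod 191)
5^4 ≡ 25^2 = 625 ≡ 52 (mod 191)
5^8 ≡ 52^2 = 2704 ≡ 30 (mod 191)
5^16 ≡ 30^2 = 900 ≡ 136 (mod 191)
5^32 ≡ 136^2 = 18496 ≡ 160 (mod 191)
5^64 ≡ 160^2 = 25600 ≡ 6 (mod 191)
5^128 ≡ 6^2 = 36 ≡ 36 (mod 191)
190 = 128 + 32 + 16 + 8 + 4 + 2 in binary powers of 2.
So 5^190 ≡ 36 · 160 · 136 · 30 · 52 · 25 ≡ 1 (mod 191).
Since the result is 1, base 5 gives no evidence that 191 is composite.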